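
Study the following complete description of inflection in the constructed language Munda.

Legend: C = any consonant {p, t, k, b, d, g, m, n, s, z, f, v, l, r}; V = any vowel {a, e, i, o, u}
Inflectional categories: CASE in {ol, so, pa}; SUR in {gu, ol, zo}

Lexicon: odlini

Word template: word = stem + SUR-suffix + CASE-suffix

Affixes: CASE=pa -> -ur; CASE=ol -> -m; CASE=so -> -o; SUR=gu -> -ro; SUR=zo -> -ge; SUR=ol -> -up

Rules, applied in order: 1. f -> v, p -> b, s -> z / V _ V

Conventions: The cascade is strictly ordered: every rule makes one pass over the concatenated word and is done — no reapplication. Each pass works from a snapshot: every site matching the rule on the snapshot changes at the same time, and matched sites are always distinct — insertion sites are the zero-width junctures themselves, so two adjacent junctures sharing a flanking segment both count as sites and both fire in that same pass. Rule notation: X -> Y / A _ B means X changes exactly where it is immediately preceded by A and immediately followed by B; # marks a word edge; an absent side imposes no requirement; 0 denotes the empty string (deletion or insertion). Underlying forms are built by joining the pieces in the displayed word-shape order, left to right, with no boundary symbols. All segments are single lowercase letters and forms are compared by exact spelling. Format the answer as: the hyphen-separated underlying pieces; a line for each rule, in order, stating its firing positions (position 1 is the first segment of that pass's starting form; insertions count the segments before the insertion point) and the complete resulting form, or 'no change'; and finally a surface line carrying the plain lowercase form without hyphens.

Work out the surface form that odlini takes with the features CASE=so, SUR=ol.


underlying: odlini-up-o
1. f -> v, p -> b, s -> z / V _ V: fires at position(s) 8: odliniubo
surface: odliniubo


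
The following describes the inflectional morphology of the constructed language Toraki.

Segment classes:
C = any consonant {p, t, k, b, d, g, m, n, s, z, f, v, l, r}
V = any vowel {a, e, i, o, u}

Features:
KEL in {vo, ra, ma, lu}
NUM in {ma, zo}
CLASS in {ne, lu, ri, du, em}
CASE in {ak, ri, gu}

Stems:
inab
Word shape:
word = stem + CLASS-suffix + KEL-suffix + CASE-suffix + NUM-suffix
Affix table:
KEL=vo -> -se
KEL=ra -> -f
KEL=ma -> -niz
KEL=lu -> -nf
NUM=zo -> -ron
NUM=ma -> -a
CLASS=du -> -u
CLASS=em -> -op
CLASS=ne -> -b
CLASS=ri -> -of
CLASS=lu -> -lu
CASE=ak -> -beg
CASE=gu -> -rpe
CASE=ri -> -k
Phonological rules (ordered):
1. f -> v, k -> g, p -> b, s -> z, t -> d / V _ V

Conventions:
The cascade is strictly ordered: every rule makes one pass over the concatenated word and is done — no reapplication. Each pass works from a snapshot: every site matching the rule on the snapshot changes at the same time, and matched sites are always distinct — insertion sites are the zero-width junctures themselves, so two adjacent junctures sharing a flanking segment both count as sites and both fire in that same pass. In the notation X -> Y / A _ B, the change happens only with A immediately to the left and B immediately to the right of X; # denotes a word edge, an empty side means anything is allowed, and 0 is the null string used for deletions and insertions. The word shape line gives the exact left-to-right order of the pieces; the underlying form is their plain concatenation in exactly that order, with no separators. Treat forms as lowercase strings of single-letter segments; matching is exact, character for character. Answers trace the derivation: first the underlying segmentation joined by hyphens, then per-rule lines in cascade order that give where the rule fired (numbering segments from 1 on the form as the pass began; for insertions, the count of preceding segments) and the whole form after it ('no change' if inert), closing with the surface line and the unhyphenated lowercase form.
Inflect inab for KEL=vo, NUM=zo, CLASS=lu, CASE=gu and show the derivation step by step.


underlying: inab-lu-se-rpe-ron
1. f -> v, k -> g, p -> b, s -> z, t -> d / V _ V: fires at position(s) 7: inabluzerperon
surface: inabluzerperon


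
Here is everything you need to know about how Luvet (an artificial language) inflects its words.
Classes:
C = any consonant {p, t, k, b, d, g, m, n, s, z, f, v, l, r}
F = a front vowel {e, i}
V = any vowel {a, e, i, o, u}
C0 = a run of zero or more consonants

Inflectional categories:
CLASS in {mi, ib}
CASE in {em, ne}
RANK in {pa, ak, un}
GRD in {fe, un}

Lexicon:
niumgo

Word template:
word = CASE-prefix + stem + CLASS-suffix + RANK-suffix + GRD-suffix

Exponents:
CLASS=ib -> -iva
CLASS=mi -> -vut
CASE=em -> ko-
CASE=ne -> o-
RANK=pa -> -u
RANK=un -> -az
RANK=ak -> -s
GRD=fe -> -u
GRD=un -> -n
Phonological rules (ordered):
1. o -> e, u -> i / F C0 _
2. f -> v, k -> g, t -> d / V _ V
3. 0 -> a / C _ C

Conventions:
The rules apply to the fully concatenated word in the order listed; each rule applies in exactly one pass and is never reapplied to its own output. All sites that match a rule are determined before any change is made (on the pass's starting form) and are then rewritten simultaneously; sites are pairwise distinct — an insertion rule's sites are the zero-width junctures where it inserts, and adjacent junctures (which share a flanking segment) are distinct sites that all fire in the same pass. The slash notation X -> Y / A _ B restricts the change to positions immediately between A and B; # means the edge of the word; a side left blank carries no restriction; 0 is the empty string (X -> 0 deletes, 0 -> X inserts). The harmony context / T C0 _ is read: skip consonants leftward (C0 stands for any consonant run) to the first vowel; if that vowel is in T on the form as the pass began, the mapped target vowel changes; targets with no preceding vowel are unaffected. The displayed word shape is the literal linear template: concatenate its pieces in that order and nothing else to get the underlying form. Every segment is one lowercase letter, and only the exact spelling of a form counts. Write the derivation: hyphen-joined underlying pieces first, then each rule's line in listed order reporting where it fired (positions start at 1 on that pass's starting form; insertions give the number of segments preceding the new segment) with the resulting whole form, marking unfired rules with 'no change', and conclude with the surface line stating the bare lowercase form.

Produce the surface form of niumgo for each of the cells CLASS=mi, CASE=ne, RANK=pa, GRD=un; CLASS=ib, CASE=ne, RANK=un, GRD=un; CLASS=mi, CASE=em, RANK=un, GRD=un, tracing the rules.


cell CLASS=mi, CASE=ne, RANK=pa, GRD=un:
underlying: o-niumgo-vut-u-n
1. o -> e, u -> i / F C0 _: fires at position(s) 4: oniimgovutun
2. f -> v, k -> g, t -> d / V _ V: fires at position(s) 10: oniimgovudun
3. 0 -> a / C _ C: inserts after position(s) 5: oniimagovudun
surface: oniimagovudun

cell CLASS=ib, CASE=ne, RANK=un, GRD=un:
underlying: o-niumgo-iva-az-n
1. o -> e, u -> i / F C0 _: fires at position(s) 4: oniimgoivaazn
2. f -> v, k -> g, t -> d / V _ V: no change
3. 0 -> a / C _ C: inserts after position(s) 5, 12: oniimagoivaazan
surface: oniimagoivaazan

cell CLASS=mi, CASE=em, RANK=un, GRD=un:
underlying: ko-niumgo-vut-az-n
1. o -> e, u -> i / F C0 _: fires at position(s) 5: koniimgovutazn
2. f -> v, k -> g, t -> d / V _ V: fires at position(s) 11: koniimgovudazn
3. 0 -> a / C _ C: inserts after position(s) 6, 13: koniimagovudazan
surface: koniimagovudazan


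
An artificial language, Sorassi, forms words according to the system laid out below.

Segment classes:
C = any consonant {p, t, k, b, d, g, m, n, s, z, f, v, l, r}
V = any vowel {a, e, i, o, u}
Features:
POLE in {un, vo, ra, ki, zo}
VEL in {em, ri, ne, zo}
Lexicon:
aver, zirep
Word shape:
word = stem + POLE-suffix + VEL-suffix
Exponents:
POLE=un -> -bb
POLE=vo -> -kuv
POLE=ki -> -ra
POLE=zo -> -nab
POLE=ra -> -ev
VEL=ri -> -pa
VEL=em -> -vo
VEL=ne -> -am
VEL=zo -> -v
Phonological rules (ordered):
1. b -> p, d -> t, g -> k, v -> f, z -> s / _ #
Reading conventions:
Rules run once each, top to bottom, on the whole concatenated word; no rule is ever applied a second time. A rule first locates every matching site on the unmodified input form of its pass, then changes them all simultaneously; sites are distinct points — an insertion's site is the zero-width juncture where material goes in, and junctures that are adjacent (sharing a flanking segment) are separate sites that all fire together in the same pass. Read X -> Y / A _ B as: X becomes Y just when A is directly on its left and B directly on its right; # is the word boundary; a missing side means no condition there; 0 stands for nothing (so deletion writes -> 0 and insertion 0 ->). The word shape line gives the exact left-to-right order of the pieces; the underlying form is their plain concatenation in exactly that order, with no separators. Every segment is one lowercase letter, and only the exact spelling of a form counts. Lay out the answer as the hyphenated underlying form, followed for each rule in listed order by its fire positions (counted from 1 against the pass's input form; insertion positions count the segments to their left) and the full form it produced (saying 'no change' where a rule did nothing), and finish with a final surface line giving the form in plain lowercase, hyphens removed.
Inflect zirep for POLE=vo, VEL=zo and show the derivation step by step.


underlying: zirep-kuv-v
1. b -> p, d -> t, g -> k, v -> f, z -> s / _ #: fires at position(s) 9: zirepkuvf
surface: zirepkuvf


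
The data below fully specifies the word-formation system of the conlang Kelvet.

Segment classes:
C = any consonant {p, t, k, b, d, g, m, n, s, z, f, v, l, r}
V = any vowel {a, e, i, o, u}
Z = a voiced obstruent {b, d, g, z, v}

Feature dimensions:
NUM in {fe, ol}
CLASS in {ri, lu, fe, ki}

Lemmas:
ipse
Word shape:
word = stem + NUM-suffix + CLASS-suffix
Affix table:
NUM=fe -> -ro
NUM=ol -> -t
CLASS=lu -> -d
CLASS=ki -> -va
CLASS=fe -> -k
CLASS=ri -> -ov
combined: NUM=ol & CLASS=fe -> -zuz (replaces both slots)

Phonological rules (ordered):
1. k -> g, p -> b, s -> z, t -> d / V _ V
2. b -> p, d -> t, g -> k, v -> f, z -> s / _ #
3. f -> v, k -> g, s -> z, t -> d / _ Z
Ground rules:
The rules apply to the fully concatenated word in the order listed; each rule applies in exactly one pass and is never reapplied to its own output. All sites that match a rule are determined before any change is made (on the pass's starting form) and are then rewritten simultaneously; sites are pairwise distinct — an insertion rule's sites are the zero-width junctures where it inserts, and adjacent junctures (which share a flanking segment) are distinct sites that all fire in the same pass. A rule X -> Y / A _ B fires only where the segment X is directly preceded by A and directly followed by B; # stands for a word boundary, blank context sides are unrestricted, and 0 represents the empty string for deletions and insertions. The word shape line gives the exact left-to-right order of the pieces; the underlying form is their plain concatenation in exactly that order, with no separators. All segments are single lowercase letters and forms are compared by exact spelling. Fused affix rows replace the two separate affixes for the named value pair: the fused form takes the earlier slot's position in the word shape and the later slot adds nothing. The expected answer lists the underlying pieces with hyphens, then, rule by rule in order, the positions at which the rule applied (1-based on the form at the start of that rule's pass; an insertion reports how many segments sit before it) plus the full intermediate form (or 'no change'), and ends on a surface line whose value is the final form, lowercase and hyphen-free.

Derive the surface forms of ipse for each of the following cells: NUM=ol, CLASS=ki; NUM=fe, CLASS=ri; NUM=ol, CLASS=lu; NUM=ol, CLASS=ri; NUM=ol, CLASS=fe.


cell NUM=ol, CLASS=ki:
underlying: ipse-t-va
1. k -> g, p -> b, s -> z, t -> d / V _ V: no change
2. b -> p, d -> t, g -> k, v -> f, z -> s / _ #: no change
3. f -> v, k -> g, s -> z, t -> d / _ Z: fires at position(s) 5: ipsedva
surface: ipsedva

cell NUM=fe, CLASS=ri:
underlying: ipse-ro-ov
1. k -> g, p -> b, s -> z, t -> d / V _ V: no change
2. b -> p, d -> t, g -> k, v -> f, z -> s / _ #: fires at position(s) 8: ipseroof
3. f -> v, k -> g, s -> z, t -> d / _ Z: no change
surface: ipseroof

cell NUM=ol, CLASS=lu:
underlying: ipse-t-d
1. k -> g, p -> b, s -> z, t -> d / V _ V: no change
2. b -> p, d -> t, g -> k, v -> f, z -> s / _ #: fires at position(s) 6: ipsett
3. f -> v, k -> g, s -> z, t -> d / _ Z: no change
surface: ipsett

cell NUM=ol, CLASS=ri:
underlying: ipse-t-ov
1. k -> g, p -> b, s -> z, t -> d / V _ V: fires at position(s) 5: ipsedov
2. b -> p, d -> t, g -> k, v -> f, z -> s / _ #: fires at position(s) 7: ipsedof
3. f -> v, k -> g, s -> z, t -> d / _ Z: no change
surface: ipsedof

cell NUM=ol, CLASS=fe:
underlying: ipse-zuz
1. k -> g, p -> b, s -> z, t -> d / V _ V: no change
2. b -> p, d -> t, g -> k, v -> f, z -> s / _ #: fires at position(s) 7: ipsezus
3. f -> v, k -> g, s -> z, t -> d / _ Z: no change
surface: ipsezus


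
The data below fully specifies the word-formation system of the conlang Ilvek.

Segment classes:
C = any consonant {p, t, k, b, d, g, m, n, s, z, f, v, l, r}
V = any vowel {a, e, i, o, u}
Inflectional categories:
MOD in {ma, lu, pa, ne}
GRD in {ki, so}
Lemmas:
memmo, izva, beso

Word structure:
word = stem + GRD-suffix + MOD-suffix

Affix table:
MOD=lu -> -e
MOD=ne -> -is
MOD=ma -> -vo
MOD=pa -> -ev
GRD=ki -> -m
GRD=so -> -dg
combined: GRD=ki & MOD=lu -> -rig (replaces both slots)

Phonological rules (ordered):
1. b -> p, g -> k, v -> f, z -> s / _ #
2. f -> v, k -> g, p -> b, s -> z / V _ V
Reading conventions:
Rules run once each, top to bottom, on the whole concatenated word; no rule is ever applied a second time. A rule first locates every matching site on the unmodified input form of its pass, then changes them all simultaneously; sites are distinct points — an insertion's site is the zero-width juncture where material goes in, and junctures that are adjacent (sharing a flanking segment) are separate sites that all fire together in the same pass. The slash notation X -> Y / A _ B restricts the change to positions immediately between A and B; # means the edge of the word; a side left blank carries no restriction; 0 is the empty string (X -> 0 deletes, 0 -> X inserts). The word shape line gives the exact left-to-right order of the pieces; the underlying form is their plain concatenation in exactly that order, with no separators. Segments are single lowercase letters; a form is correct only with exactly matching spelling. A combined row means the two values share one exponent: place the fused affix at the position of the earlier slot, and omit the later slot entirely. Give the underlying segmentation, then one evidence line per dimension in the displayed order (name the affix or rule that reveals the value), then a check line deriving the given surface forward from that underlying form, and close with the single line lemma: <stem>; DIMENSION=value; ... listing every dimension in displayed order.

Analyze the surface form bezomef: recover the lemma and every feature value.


underlying: beso-m-ev
MOD=pa - signalled by the affix -ev
GRD=ki - signalled by the affix -m
check: besomev -> besomef -> bezomef
lemma: beso; MOD=pa; GRD=ki


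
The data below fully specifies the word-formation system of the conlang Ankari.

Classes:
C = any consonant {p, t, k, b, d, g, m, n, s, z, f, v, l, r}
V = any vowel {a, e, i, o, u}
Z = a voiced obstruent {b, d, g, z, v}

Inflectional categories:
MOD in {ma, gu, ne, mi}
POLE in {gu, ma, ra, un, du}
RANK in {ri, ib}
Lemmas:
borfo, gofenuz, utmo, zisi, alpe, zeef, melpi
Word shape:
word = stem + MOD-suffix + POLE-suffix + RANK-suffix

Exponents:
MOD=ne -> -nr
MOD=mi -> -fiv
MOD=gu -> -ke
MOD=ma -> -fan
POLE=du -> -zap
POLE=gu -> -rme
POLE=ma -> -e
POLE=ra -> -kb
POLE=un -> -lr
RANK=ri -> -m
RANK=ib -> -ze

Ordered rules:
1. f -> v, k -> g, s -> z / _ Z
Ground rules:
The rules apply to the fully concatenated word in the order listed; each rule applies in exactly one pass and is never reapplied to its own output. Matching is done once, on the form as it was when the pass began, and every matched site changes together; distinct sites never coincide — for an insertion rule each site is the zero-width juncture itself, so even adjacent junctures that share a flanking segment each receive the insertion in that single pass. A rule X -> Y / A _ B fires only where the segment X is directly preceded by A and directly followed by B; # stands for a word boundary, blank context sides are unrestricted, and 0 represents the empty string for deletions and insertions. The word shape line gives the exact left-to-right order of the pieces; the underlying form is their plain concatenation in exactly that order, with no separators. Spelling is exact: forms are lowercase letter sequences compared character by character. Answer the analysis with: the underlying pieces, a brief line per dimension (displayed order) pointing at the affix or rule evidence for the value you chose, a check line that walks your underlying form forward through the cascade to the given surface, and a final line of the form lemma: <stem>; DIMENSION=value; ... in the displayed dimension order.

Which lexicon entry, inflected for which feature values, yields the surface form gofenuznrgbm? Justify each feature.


underlying: gofenuz-nr-kb-m
MOD=ne - signalled by the affix -nr
POLE=ra - signalled by the affix -kb
RANK=ri - signalled by the affix -m
check: gofenuznrkbm -> gofenuznrgbm
lemma: gofenuz; MOD=ne; POLE=ra; RANK=ri


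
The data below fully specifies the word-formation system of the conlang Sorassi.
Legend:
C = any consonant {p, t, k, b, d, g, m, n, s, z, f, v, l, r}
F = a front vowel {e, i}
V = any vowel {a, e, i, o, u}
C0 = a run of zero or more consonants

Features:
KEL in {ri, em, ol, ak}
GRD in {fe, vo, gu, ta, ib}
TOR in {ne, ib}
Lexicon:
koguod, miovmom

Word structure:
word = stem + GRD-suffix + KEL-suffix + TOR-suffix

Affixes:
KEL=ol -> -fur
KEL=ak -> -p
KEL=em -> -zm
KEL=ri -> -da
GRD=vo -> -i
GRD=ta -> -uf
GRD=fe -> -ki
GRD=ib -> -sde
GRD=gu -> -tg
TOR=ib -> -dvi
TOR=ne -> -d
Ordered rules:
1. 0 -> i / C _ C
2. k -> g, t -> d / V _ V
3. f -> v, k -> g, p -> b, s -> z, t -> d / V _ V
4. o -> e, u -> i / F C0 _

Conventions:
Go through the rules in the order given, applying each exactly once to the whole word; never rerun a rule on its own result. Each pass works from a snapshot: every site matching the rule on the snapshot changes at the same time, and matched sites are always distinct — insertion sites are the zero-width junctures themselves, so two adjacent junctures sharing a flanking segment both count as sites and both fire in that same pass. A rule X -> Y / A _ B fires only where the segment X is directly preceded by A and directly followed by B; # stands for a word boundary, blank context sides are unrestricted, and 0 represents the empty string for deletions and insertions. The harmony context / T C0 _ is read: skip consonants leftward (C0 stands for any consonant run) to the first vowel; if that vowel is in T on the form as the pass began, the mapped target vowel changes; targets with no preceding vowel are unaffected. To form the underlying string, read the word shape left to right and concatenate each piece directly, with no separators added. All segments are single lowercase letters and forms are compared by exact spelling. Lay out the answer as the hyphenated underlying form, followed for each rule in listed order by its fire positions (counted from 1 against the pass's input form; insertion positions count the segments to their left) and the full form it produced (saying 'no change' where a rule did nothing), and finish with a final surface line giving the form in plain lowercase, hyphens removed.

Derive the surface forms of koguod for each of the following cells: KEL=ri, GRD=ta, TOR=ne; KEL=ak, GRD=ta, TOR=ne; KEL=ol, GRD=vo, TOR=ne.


cell KEL=ri, GRD=ta, TOR=ne:
underlying: koguod-uf-da-d
1. 0 -> i / C _ C: inserts after position(s) 8: koguodufidad
2. k -> g, t -> d / V _ V: no change
3. f -> v, k -> g, p -> b, s -> z, t -> d / V _ V: fires at position(s) 8: koguoduvidad
4. o -> e, u -> i / F C0 _: no change
surface: koguoduvidad

cell KEL=ak, GRD=ta, TOR=ne:
underlying: koguod-uf-p-d
1. 0 -> i / C _ C: inserts after position(s) 8, 9: koguodufipid
2. k -> g, t -> d / V _ V: no change
3. f -> v, k -> g, p -> b, s -> z, t -> d / V _ V: fires at position(s) 8, 10: koguoduvibid
4. o -> e, u -> i / F C0 _: no change
surface: koguoduvibid

cell KEL=ol, GRD=vo, TOR=ne:
underlying: koguod-i-fur-d
1. 0 -> i / C _ C: inserts after position(s) 10: koguodifurid
2. k -> g, t -> d / V _ V: no change
3. f -> v, k -> g, p -> b, s -> z, t -> d / V _ V: fires at position(s) 8: koguodivurid
4. o -> e, u -> i / F C0 _: fires at position(s) 9: koguodivirid
surface: koguodivirid


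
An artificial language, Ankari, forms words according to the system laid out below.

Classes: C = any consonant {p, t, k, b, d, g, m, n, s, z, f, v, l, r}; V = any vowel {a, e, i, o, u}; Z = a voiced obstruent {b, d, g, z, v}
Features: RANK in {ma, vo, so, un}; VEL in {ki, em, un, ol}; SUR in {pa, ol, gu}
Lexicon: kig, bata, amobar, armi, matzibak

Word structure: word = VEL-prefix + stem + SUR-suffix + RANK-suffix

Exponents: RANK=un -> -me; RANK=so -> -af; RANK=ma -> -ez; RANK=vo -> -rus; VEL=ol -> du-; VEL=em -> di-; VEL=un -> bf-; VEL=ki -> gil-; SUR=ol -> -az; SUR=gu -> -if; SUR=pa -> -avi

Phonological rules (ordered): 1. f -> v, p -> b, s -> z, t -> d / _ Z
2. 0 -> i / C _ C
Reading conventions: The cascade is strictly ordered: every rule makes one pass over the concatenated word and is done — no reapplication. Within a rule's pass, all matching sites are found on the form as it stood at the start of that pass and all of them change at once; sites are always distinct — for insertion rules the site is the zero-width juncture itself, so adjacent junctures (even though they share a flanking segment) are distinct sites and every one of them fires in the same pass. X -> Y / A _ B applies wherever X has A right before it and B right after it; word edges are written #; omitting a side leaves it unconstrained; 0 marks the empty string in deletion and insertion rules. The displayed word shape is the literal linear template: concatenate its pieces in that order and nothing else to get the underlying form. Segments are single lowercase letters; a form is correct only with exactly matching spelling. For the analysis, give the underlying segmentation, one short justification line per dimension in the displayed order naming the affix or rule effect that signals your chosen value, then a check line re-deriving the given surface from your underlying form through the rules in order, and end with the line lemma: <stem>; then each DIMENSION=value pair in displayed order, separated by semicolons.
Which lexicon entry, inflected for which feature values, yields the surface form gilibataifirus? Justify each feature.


underlying: gil-bata-if-rus
RANK=vo - signalled by the affix -rus
VEL=ki - signalled by the affix gil-
SUR=gu - signalled by the affix -if
check: gilbataifrus -> gilbataifrus -> gilibataifirus
lemma: bata; RANK=vo; VEL=ki; SUR=gu


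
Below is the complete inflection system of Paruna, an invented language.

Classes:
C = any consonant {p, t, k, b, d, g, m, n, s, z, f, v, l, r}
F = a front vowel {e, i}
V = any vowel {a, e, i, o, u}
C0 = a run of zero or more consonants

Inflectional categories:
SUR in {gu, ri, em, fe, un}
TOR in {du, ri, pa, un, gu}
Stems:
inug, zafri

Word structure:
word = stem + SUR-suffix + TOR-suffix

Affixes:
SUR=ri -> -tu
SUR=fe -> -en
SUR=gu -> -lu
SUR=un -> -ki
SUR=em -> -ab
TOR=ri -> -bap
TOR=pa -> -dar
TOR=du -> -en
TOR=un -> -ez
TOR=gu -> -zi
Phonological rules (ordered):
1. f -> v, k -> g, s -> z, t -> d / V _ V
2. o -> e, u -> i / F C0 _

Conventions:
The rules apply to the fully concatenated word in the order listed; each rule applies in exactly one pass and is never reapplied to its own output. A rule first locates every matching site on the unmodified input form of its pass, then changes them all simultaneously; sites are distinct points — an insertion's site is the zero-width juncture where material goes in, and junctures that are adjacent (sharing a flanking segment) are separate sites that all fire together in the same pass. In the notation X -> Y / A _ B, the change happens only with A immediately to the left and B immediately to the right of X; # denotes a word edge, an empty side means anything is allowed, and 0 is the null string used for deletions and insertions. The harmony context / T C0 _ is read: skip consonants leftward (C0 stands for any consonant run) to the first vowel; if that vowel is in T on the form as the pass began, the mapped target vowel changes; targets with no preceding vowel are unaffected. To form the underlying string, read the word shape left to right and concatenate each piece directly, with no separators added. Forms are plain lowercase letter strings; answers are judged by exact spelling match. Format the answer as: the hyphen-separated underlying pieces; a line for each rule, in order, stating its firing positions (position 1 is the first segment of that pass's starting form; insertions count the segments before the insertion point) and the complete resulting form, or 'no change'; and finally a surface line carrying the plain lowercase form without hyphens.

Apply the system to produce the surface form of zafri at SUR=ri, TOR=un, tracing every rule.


underlying: zafri-tu-ez
1. f -> v, k -> g, s -> z, t -> d / V _ V: fires at position(s) 6: zafriduez
2. o -> e, u -> i / F C0 _: fires at position(s) 7: zafridiez
surface: zafridiez


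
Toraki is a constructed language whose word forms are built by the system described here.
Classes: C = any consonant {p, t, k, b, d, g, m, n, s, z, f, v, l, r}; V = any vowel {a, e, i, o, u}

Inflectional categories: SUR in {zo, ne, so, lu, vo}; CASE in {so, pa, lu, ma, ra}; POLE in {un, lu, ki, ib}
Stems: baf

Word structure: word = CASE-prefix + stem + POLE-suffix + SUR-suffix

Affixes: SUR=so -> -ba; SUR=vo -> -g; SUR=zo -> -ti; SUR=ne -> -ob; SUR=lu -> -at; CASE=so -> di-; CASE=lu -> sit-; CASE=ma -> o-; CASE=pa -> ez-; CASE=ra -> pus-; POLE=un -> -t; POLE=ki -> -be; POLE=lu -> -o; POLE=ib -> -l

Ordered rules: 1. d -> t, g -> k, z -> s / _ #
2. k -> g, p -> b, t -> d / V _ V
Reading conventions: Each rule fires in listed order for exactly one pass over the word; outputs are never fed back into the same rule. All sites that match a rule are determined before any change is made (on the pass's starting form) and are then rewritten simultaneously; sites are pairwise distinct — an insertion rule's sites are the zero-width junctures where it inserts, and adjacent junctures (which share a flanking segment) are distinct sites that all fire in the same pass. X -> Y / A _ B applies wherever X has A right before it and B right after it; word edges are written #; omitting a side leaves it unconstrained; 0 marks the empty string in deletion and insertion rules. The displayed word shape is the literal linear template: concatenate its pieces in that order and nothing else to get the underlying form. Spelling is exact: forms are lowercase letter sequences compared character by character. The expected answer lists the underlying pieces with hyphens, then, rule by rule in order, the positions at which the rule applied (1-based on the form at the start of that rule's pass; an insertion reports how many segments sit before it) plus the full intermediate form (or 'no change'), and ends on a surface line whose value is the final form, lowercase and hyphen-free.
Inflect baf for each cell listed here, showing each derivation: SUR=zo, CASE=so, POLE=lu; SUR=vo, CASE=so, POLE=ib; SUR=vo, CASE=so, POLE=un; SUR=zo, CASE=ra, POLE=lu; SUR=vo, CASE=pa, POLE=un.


cell SUR=zo, CASE=so, POLE=lu:
underlying: di-baf-o-ti
1. d -> t, g -> k, z -> s / _ #: no change
2. k -> g, p -> b, t -> d / V _ V: fires at position(s) 7: dibafodi
surface: dibafodi

cell SUR=vo, CASE=so, POLE=ib:
underlying: di-baf-l-g
1. d -> t, g -> k, z -> s / _ #: fires at position(s) 7: dibaflk
2. k -> g, p -> b, t -> d / V _ V: no change
surface: dibaflk

cell SUR=vo, CASE=so, POLE=un:
underlying: di-baf-t-g
1. d -> t, g -> k, z -> s / _ #: fires at position(s) 7: dibaftk
2. k -> g, p -> b, t -> d / V _ V: no change
surface: dibaftk

cell SUR=zo, CASE=ra, POLE=lu:
underlying: pus-baf-o-ti
1. d -> t, g -> k, z -> s / _ #: no change
2. k -> g, p -> b, t -> d / V _ V: fires at position(s) 8: pusbafodi
surface: pusbafodi

cell SUR=vo, CASE=pa, POLE=un:
underlying: ez-baf-t-g
1. d -> t, g -> k, z -> s / _ #: fires at position(s) 7: ezbaftk
2. k -> g, p -> b, t -> d / V _ V: no change
surface: ezbaftk


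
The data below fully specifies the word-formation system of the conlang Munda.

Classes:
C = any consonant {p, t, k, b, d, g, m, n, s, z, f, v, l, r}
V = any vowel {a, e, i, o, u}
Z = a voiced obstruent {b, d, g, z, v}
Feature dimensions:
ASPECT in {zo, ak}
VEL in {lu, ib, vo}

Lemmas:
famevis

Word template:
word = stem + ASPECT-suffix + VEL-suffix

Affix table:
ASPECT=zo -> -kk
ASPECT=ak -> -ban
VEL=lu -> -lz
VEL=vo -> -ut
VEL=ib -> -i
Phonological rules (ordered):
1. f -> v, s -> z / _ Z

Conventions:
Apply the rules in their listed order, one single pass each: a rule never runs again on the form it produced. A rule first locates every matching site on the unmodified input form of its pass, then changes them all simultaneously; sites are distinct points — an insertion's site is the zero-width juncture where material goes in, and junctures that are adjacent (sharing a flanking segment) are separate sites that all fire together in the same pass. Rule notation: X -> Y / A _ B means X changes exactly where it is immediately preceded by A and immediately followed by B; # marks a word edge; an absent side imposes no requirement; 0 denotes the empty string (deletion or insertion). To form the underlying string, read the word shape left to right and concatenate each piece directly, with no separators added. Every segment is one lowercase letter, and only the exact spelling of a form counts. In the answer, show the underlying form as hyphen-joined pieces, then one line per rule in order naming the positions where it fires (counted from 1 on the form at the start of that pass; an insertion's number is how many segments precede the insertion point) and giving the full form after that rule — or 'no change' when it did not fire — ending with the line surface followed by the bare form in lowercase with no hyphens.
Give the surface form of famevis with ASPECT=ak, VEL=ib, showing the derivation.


underlying: famevis-ban-i
1. f -> v, s -> z / _ Z: fires at position(s) 7: famevizbani
surface: famevizbani


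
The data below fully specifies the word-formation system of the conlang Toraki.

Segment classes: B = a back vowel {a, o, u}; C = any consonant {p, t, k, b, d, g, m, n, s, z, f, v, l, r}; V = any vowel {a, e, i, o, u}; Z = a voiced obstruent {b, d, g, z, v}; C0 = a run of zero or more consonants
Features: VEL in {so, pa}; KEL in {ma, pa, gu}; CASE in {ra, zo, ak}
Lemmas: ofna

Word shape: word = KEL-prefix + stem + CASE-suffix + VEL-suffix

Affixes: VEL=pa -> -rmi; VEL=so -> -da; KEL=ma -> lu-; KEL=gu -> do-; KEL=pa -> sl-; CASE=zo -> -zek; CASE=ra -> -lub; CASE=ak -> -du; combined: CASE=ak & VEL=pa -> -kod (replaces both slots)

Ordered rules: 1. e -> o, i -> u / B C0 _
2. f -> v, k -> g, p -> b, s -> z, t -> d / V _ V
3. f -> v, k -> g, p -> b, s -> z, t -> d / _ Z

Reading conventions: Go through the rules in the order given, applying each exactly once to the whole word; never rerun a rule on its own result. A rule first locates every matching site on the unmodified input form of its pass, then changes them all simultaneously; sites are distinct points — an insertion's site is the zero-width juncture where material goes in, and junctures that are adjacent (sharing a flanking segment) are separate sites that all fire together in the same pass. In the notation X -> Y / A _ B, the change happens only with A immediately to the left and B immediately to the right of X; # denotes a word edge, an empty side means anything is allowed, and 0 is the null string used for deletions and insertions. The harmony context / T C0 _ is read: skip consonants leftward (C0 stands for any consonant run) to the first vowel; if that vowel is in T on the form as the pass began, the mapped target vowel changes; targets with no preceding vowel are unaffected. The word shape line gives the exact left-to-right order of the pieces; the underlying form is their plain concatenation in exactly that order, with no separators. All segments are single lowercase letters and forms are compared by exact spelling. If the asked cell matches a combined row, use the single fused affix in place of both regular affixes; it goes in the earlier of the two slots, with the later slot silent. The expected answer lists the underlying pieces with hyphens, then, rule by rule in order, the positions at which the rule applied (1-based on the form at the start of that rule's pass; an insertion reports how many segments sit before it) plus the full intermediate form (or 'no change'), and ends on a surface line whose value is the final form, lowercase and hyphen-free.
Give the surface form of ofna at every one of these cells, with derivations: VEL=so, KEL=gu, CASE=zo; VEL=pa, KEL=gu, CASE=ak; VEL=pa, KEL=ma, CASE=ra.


cell VEL=so, KEL=gu, CASE=zo:
underlying: do-ofna-zek-da
1. e -> o, i -> u / B C0 _: fires at position(s) 8: doofnazokda
2. f -> v, k -> g, p -> b, s -> z, t -> d / V _ V: no change
3. f -> v, k -> g, p -> b, s -> z, t -> d / _ Z: fires at position(s) 9: doofnazogda
surface: doofnazogda

cell VEL=pa, KEL=gu, CASE=ak:
underlying: do-ofna-kod
1. e -> o, i -> u / B C0 _: no change
2. f -> v, k -> g, p -> b, s -> z, t -> d / V _ V: fires at position(s) 7: doofnagod
3. f -> v, k -> g, p -> b, s -> z, t -> d / _ Z: no change
surface: doofnagod

cell VEL=pa, KEL=ma, CASE=ra:
underlying: lu-ofna-lub-rmi
1. e -> o, i -> u / B C0 _: fires at position(s) 12: luofnalubrmu
2. f -> v, k -> g, p -> b, s -> z, t -> d / V _ V: no change
3. f -> v, k -> g, p -> b, s -> z, t -> d / _ Z: no change
surface: luofnalubrmu


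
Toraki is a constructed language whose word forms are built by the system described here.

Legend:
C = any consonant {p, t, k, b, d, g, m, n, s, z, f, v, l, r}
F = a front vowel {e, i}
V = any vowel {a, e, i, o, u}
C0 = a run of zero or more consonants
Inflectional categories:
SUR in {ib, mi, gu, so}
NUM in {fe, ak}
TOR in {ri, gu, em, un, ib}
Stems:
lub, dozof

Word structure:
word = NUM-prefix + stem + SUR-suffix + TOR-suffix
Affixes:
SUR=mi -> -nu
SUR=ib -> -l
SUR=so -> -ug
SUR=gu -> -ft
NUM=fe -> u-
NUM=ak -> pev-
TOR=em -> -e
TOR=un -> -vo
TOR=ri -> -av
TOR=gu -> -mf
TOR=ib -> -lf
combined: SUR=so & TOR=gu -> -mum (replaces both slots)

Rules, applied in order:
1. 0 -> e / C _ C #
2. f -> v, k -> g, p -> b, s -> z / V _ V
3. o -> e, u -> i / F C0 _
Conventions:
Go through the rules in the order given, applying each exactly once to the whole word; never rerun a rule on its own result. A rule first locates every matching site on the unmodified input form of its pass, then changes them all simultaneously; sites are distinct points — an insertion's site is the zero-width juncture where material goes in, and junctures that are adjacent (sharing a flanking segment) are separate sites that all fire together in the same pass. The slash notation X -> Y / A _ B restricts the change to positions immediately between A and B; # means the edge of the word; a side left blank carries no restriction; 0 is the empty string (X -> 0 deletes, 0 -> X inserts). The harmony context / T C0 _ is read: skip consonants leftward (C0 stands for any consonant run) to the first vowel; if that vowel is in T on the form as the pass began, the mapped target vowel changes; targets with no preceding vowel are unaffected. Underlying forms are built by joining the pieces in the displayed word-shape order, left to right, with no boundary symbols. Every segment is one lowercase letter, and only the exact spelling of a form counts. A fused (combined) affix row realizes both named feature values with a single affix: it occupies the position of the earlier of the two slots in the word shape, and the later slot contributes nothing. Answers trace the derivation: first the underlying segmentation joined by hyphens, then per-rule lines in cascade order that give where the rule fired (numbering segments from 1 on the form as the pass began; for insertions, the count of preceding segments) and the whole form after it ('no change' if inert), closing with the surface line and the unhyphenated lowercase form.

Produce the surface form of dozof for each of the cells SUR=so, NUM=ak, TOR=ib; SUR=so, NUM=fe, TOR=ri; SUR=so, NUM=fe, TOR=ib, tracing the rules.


cell SUR=so, NUM=ak, TOR=ib:
underlying: pev-dozof-ug-lf
1. 0 -> e / C _ C #: inserts after position(s) 11: pevdozofuglef
2. f -> v, k -> g, p -> b, s -> z / V _ V: fires at position(s) 8: pevdozovuglef
3. o -> e, u -> i / F C0 _: fires at position(s) 5: pevdezovuglef
surface: pevdezovuglef

cell SUR=so, NUM=fe, TOR=ri:
underlying: u-dozof-ug-av
1. 0 -> e / C _ C #: no change
2. f -> v, k -> g, p -> b, s -> z / V _ V: fires at position(s) 6: udozovugav
3. o -> e, u -> i / F C0 _: no change
surface: udozovugav

cell SUR=so, NUM=fe, TOR=ib:
underlying: u-dozof-ug-lf
1. 0 -> e / C _ C #: inserts after position(s) 9: udozofuglef
2. f -> v, k -> g, p -> b, s -> z / V _ V: fires at position(s) 6: udozovuglef
3. o -> e, u -> i / F C0 _: no change
surface: udozovuglef


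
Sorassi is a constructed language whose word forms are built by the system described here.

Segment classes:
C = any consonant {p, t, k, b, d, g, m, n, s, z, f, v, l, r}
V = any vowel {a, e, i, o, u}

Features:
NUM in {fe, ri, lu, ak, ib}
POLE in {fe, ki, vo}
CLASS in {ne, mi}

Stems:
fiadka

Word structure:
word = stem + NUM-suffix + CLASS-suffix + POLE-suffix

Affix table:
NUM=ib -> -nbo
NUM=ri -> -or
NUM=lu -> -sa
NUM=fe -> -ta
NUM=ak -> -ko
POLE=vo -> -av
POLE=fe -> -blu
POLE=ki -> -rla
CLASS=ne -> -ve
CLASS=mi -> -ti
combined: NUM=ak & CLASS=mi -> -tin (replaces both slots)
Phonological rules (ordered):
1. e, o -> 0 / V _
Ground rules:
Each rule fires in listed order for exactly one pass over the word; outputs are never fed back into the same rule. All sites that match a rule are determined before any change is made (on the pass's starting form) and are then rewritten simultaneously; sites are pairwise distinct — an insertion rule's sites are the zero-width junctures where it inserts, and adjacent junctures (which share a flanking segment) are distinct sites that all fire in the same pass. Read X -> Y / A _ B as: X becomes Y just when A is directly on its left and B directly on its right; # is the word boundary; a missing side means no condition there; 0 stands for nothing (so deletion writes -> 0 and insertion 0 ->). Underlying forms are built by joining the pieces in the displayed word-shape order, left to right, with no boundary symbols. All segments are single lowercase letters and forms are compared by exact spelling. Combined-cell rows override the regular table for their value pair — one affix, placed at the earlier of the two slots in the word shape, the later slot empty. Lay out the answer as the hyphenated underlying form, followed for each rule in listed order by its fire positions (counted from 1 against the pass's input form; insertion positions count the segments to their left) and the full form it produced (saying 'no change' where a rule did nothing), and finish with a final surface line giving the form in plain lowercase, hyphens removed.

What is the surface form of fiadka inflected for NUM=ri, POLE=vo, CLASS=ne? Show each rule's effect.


underlying: fiadka-or-ve-av
1. e, o -> 0 / V _: fires at position(s) 7: fiadkarveav
surface: fiadkarveav


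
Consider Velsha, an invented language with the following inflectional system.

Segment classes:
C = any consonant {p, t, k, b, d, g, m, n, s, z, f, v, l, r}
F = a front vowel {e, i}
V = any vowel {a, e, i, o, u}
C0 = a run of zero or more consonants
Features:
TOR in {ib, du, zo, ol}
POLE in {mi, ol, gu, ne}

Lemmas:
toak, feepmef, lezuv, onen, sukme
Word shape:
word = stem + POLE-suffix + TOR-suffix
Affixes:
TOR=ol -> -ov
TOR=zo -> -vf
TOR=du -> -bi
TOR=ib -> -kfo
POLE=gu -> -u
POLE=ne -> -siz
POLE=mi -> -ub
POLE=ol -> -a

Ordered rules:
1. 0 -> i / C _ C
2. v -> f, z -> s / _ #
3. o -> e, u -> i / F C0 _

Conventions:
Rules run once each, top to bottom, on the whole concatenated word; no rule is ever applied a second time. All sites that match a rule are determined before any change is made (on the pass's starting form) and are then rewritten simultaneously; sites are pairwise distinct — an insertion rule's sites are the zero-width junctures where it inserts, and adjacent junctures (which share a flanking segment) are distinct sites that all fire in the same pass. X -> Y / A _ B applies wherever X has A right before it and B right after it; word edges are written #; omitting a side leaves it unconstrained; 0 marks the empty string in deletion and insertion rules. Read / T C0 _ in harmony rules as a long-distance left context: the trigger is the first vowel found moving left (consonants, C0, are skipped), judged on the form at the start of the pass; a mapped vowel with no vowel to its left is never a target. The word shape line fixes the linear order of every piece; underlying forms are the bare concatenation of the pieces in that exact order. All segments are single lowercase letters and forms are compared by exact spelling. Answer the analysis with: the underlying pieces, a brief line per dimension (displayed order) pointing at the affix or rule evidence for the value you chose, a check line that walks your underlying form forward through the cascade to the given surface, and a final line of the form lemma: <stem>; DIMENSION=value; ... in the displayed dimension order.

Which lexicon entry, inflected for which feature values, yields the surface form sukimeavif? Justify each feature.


underlying: sukme-a-vf
TOR=zo - signalled by the affix -vf
POLE=ol - signalled by the affix -a
check: sukmeavf -> sukimeavif -> sukimeavif -> sukimeavif
lemma: sukme; TOR=zo; POLE=ol
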